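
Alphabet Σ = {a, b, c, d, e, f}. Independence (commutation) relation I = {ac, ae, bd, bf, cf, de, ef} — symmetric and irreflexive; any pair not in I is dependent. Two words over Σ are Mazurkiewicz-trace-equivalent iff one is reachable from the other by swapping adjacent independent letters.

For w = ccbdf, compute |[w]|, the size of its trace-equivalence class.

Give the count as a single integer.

3

drop 0:c onto floor
drop 1:c onto {0:c}
drop 2:b onto {1:c}
drop 3:d onto {1:c}
drop 4:f onto {3:d}
ground layer = {0:c}
drop-orders for the pieces not yet dropped (sum over which currently-grounded one goes next):
  1 to go: {2} 1  {4} 1
  2 to go: {2,4} 2  {3,4} 1
  3 to go: {2,3,4} 3
  if 0:c drops first: 3 orders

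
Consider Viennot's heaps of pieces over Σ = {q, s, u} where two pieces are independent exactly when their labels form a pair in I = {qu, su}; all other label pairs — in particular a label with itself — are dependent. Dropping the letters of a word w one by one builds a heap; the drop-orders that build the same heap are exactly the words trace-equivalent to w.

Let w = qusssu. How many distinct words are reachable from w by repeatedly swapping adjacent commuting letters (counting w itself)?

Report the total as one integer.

15

0(q) covers ∅
1(u) covers ∅
2(s) covers 0:q
3(s) covers 2:s
4(s) covers 3:s
5(u) covers 1:u
floor of heap: 0:q, 1:u
completions by unplaced set U, small U first (add the entries for U minus each lowest piece of U):
  |U|=1: {4}:1  {5}:1
  |U|=2: {1,5}:1  {3,4}:1  {4,5}:2
  |U|=3: {1,4,5}:3  {2,3,4}:1  {3,4,5}:3
  |U|=4: {0,2,3,4}:1  {1,3,4,5}:6  {2,3,4,5}:4
  start at 0(q): 10
  start at 1(u): 5
sum over floor = 15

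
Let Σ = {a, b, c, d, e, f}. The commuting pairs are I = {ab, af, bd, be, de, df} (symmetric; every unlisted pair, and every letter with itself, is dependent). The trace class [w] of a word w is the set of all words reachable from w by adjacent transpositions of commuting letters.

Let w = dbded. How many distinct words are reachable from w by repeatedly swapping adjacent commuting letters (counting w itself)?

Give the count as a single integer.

20

0(d) covers ∅
1(b) covers ∅
2(d) covers 0:d
3(e) covers ∅
4(d) covers 2:d
floor of heap: 0:d, 1:b, 3:e
completions by unplaced set U, small U first (add the entries for U minus each lowest piece of U):
  |U|=1: {1}:1  {3}:1  {4}:1
  |U|=2: {1,3}:2  {1,4}:2  {2,4}:1  {3,4}:2
  |U|=3: {0,2,4}:1  {1,2,4}:3  {1,3,4}:6  {2,3,4}:3
  start at 0(d): 12
  start at 1(b): 4
  start at 3(e): 4
sum over floor = 20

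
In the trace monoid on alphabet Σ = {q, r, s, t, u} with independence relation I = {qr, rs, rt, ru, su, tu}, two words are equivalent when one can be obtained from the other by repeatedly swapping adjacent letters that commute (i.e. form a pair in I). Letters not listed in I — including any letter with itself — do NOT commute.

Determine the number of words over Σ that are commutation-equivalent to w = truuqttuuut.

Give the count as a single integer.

660

drop 0:t onto floor
drop 1:r onto floor
drop 2:u onto floor
drop 3:u onto {2:u}
drop 4:q onto {0:t, 3:u}
drop 5:t onto {4:q}
drop 6:t onto {5:t}
drop 7:u onto {4:q}
drop 8:u onto {7:u}
drop 9:u onto {8:u}
drop 10:t onto {6:t}
ground layer = {0:t, 1:r, 2:u}
drop-orders for the pieces not yet dropped (sum over which currently-grounded one goes next):
  1 to go: {1} 1  {9} 1  {10} 1
  2 to go: {1,9} 2  {1,10} 2  {6,10} 1  {8,9} 1  {9,10} 2
  3 to go: {1,6,10} 3  {1,8,9} 3  {1,9,10} 6  {5,6,10} 1  {6,9,10} 3  {7,8,9} 1  {8,9,10} 3
  4 to go: {1,5,6,10} 4  {1,6,9,10} 12  {1,7,8,9} 4  {1,8,9,10} 12  {5,6,9,10} 4  {6,8,9,10} 6  {7,8,9,10} 4
  5 to go: {1,5,6,9,10} 20  {1,6,8,9,10} 30  {1,7,8,9,10} 20  {5,6,8,9,10} 10  {6,7,8,9,10} 10
  6 to go: {1,5,6,8,9,10} 60  {1,6,7,8,9,10} 60  {5,6,7,8,9,10} 20
  7 to go: {1,5,6,7,8,9,10} 140  {4,5,6,7,8,9,10} 20
  8 to go: {0,4,5,6,7,8,9,10} 20  {1,4,5,6,7,8,9,10} 160  {3,4,5,6,7,8,9,10} 20
  9 to go: {0,1,4,5,6,7,8,9,10} 180  {0,3,4,5,6,7,8,9,10} 40  {1,3,4,5,6,7,8,9,10} 180  {2,3,4,5,6,7,8,9,10} 20
  if 0:t drops first: 200 orders
  if 1:r drops first: 60 orders
  if 2:u drops first: 400 orders
heap linearizations: 660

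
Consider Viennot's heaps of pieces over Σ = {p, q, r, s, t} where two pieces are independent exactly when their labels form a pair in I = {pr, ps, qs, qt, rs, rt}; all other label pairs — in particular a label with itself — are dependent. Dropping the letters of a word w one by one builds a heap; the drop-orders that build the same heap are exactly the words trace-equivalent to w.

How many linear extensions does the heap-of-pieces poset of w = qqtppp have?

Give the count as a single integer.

drop 0:q onto floor
drop 1:q onto {0:q}
drop 2:t onto floor
drop 3:p onto {1:q, 2:t}
drop 4:p onto {3:p}
drop 5:p onto {4:p}
ground layer = {0:q, 2:t}
drop-orders for the pieces not yet dropped (sum over which currently-grounded one goes next):
  1 to go: {5} 1
  2 to go: {4,5} 1
  3 to go: {3,4,5} 1
  4 to go: {1,3,4,5} 1  {2,3,4,5} 1
  if 0:q drops first: 2 orders
  if 2:t drops first: 1 orders
heap linearizations: 3

3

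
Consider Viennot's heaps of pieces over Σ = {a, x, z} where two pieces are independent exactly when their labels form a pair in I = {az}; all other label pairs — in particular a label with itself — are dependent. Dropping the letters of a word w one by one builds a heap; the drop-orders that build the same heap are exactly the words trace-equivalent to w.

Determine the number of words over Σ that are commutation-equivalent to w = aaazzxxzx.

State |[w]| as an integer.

piece 0:a — minimal
piece 1:a rests on {0:a}
piece 2:a rests on {1:a}
piece 3:z — minimal
piece 4:z rests on {3:z}
piece 5:x rests on {2:a, 4:z}
piece 6:x rests on {5:x}
piece 7:z rests on {6:x}
piece 8:x rests on {7:z}
minimal pieces: {0:a, 3:z}
ways to finish when only these pieces remain (= sum over removing one remaining piece with nothing left below it):
  1 left: {8}→1
  2 left: {7,8}→1
  3 left: {6,7,8}→1
  4 left: {5,6,7,8}→1
  5 left: {2,5,6,7,8}→1  {4,5,6,7,8}→1
  6 left: {1,2,5,6,7,8}→1  {2,4,5,6,7,8}→2  {3,4,5,6,7,8}→1
  7 left: {0,1,2,5,6,7,8}→1  {1,2,4,5,6,7,8}→3  {2,3,4,5,6,7,8}→3
  placing 0:a first → 6 extensions
  placing 3:z first → 4 extensions
total linear extensions = 10

10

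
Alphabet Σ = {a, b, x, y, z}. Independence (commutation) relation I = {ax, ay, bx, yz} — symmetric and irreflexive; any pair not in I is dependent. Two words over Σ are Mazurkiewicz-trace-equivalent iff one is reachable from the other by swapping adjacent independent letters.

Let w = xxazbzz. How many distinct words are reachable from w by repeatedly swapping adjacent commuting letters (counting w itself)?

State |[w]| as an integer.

3

drop 0:x onto floor
drop 1:x onto {0:x}
drop 2:a onto floor
drop 3:z onto {1:x, 2:a}
drop 4:b onto {3:z}
drop 5:z onto {4:b}
drop 6:z onto {5:z}
ground layer = {0:x, 2:a}
drop-orders for the pieces not yet dropped (sum over which currently-grounded one goes next):
  1 to go: {6} 1
  2 to go: {5,6} 1
  3 to go: {4,5,6} 1
  4 to go: {3,4,5,6} 1
  5 to go: {1,3,4,5,6} 1  {2,3,4,5,6} 1
  if 0:x drops first: 2 orders
  if 2:a drops first: 1 orders
heap linearizations: 3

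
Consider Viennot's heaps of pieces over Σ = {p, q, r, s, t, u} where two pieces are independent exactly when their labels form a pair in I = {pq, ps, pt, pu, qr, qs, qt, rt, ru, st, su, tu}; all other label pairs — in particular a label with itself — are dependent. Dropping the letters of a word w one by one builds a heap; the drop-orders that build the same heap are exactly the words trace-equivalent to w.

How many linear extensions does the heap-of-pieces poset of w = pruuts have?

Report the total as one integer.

piece 0:p — minimal
piece 1:r rests on {0:p}
piece 2:u — minimal
piece 3:u rests on {2:u}
piece 4:t — minimal
piece 5:s rests on {1:r}
minimal pieces: {0:p, 2:u, 4:t}
ways to finish when only these pieces remain (= sum over removing one remaining piece with nothing left below it):
  1 left: {3}→1  {4}→1  {5}→1
  2 left: {1,5}→1  {2,3}→1  {3,4}→2  {3,5}→2  {4,5}→2
  3 left: {0,1,5}→1  {1,3,5}→3  {1,4,5}→3  {2,3,4}→3  {2,3,5}→3  {3,4,5}→6
  4 left: {0,1,3,5}→4  {0,1,4,5}→4  {1,2,3,5}→6  {1,3,4,5}→12  {2,3,4,5}→12
  placing 0:p first → 30 extensions
  placing 2:u first → 20 extensions
  placing 4:t first → 10 extensions
total linear extensions = 60

60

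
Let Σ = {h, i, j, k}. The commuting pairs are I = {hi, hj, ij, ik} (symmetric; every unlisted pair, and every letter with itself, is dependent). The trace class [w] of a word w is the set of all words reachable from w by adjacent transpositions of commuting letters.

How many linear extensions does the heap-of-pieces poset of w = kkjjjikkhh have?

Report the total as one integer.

10

#0=k has no predecessor
#1=k depends on [0:k]
#2=j depends on [1:k]
#3=j depends on [2:j]
#4=j depends on [3:j]
#5=i has no predecessor
#6=k depends on [4:j]
#7=k depends on [6:k]
#8=h depends on [7:k]
#9=h depends on [8:h]
sources: [0:k, 5:i]
N(rest) = Σ N(rest − s) over sources s of rest; N(one piece) = 1:
  size 1 → [5]=1  [9]=1
  size 2 → [5,9]=2  [8,9]=1
  size 3 → [5,8,9]=3  [7,8,9]=1
  size 4 → [5,7,8,9]=4  [6,7,8,9]=1
  size 5 → [4,6,7,8,9]=1  [5,6,7,8,9]=5
  size 6 → [3,4,6,7,8,9]=1  [4,5,6,7,8,9]=6
  size 7 → [2,3,4,6,7,8,9]=1  [3,4,5,6,7,8,9]=7
  size 8 → [1,2,3,4,6,7,8,9]=1  [2,3,4,5,6,7,8,9]=8
  first=0(k) contributes 9
  first=5(i) contributes 1
|[w]| = 10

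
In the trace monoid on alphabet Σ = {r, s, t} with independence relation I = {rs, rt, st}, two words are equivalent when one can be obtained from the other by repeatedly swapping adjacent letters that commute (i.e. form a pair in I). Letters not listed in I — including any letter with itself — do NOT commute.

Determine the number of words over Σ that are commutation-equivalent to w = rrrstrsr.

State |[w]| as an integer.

168

#0=r has no predecessor
#1=r depends on [0:r]
#2=r depends on [1:r]
#3=s has no predecessor
#4=t has no predecessor
#5=r depends on [2:r]
#6=s depends on [3:s]
#7=r depends on [5:r]
sources: [0:r, 3:s, 4:t]
N(rest) = Σ N(rest − s) over sources s of rest; N(one piece) = 1:
  size 1 → [4]=1  [6]=1  [7]=1
  size 2 → [3,6]=1  [4,6]=2  [4,7]=2  [5,7]=1  [6,7]=2
  size 3 → [2,5,7]=1  [3,4,6]=3  [3,6,7]=3  [4,5,7]=3  [4,6,7]=6  [5,6,7]=3
  size 4 → [1,2,5,7]=1  [2,4,5,7]=4  [2,5,6,7]=4  [3,4,6,7]=12  [3,5,6,7]=6  [4,5,6,7]=12
  size 5 → [0,1,2,5,7]=1  [1,2,4,5,7]=5  [1,2,5,6,7]=5  [2,3,5,6,7]=10  [2,4,5,6,7]=20  [3,4,5,6,7]=30
  size 6 → [0,1,2,4,5,7]=6  [0,1,2,5,6,7]=6  [1,2,3,5,6,7]=15  [1,2,4,5,6,7]=30  [2,3,4,5,6,7]=60
  first=0(r) contributes 105
  first=3(s) contributes 42
  first=4(t) contributes 21
|[w]| = 168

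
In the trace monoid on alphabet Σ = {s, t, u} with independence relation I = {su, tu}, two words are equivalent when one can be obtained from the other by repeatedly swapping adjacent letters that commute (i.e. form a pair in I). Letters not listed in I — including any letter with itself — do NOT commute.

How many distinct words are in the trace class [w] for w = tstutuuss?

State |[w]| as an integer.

84

#0=t has no predecessor
#1=s depends on [0:t]
#2=t depends on [1:s]
#3=u has no predecessor
#4=t depends on [2:t]
#5=u depends on [3:u]
#6=u depends on [5:u]
#7=s depends on [4:t]
#8=s depends on [7:s]
sources: [0:t, 3:u]
N(rest) = Σ N(rest − s) over sources s of rest; N(one piece) = 1:
  size 1 → [6]=1  [8]=1
  size 2 → [5,6]=1  [6,8]=2  [7,8]=1
  size 3 → [3,5,6]=1  [4,7,8]=1  [5,6,8]=3  [6,7,8]=3
  size 4 → [2,4,7,8]=1  [3,5,6,8]=4  [4,6,7,8]=4  [5,6,7,8]=6
  size 5 → [1,2,4,7,8]=1  [2,4,6,7,8]=5  [3,5,6,7,8]=10  [4,5,6,7,8]=10
  size 6 → [0,1,2,4,7,8]=1  [1,2,4,6,7,8]=6  [2,4,5,6,7,8]=15  [3,4,5,6,7,8]=20
  size 7 → [0,1,2,4,6,7,8]=7  [1,2,4,5,6,7,8]=21  [2,3,4,5,6,7,8]=35
  first=0(t) contributes 56
  first=3(u) contributes 28
|[w]| = 84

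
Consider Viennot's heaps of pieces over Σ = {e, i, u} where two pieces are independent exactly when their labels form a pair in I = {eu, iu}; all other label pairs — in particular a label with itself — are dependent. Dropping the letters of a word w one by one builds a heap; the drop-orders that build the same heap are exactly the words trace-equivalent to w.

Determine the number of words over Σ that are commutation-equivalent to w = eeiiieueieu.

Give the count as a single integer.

#0=e has no predecessor
#1=e depends on [0:e]
#2=i depends on [1:e]
#3=i depends on [2:i]
#4=i depends on [3:i]
#5=e depends on [4:i]
#6=u has no predecessor
#7=e depends on [5:e]
#8=i depends on [7:e]
#9=e depends on [8:i]
#10=u depends on [6:u]
sources: [0:e, 6:u]
N(rest) = Σ N(rest − s) over sources s of rest; N(one piece) = 1:
  size 1 → [9]=1  [10]=1
  size 2 → [6,10]=1  [8,9]=1  [9,10]=2
  size 3 → [6,9,10]=3  [7,8,9]=1  [8,9,10]=3
  size 4 → [5,7,8,9]=1  [6,8,9,10]=6  [7,8,9,10]=4
  size 5 → [4,5,7,8,9]=1  [5,7,8,9,10]=5  [6,7,8,9,10]=10
  size 6 → [3,4,5,7,8,9]=1  [4,5,7,8,9,10]=6  [5,6,7,8,9,10]=15
  size 7 → [2,3,4,5,7,8,9]=1  [3,4,5,7,8,9,10]=7  [4,5,6,7,8,9,10]=21
  size 8 → [1,2,3,4,5,7,8,9]=1  [2,3,4,5,7,8,9,10]=8  [3,4,5,6,7,8,9,10]=28
  size 9 → [0,1,2,3,4,5,7,8,9]=1  [1,2,3,4,5,7,8,9,10]=9  [2,3,4,5,6,7,8,9,10]=36
  first=0(e) contributes 45
  first=6(u) contributes 10
|[w]| = 55

55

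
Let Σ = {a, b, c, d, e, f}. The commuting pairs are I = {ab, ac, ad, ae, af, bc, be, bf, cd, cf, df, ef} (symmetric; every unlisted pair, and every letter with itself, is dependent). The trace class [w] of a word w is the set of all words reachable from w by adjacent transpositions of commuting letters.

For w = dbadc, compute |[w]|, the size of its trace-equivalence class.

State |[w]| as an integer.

0(d) covers ∅
1(b) covers 0:d
2(a) covers ∅
3(d) covers 1:b
4(c) covers ∅
floor of heap: 0:d, 2:a, 4:c
completions by unplaced set U, small U first (add the entries for U minus each lowest piece of U):
  |U|=1: {2}:1  {3}:1  {4}:1
  |U|=2: {1,3}:1  {2,3}:2  {2,4}:2  {3,4}:2
  |U|=3: {0,1,3}:1  {1,2,3}:3  {1,3,4}:3  {2,3,4}:6
  start at 0(d): 12
  start at 2(a): 4
  start at 4(c): 4
sum over floor = 20

20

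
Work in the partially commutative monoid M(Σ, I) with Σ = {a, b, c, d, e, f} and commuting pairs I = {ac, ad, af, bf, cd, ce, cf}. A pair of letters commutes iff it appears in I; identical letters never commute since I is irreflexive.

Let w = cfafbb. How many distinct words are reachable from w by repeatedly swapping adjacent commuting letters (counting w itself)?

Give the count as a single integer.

30

0(c) covers ∅
1(f) covers ∅
2(a) covers ∅
3(f) covers 1:f
4(b) covers 0:c, 2:a
5(b) covers 4:b
floor of heap: 0:c, 1:f, 2:a
completions by unplaced set U, small U first (add the entries for U minus each lowest piece of U):
  |U|=1: {3}:1  {5}:1
  |U|=2: {1,3}:1  {3,5}:2  {4,5}:1
  |U|=3: {0,4,5}:1  {1,3,5}:3  {2,4,5}:1  {3,4,5}:3
  |U|=4: {0,2,4,5}:2  {0,3,4,5}:4  {1,3,4,5}:6  {2,3,4,5}:4
  start at 0(c): 10
  start at 1(f): 10
  start at 2(a): 10
sum over floor = 30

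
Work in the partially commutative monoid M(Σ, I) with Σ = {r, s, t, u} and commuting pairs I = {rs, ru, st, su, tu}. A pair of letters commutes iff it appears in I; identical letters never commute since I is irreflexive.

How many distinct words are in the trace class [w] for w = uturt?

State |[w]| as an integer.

10

drop 0:u onto floor
drop 1:t onto floor
drop 2:u onto {0:u}
drop 3:r onto {1:t}
drop 4:t onto {3:r}
ground layer = {0:u, 1:t}
drop-orders for the pieces not yet dropped (sum over which currently-grounded one goes next):
  1 to go: {2} 1  {4} 1
  2 to go: {0,2} 1  {2,4} 2  {3,4} 1
  3 to go: {0,2,4} 3  {1,3,4} 1  {2,3,4} 3
  if 0:u drops first: 4 orders
  if 1:t drops first: 6 orders
heap linearizations: 10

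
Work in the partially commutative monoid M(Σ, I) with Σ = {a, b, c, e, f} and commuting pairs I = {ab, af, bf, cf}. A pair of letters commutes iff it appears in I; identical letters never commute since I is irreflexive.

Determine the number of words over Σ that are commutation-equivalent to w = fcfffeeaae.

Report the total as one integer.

#0=f has no predecessor
#1=c has no predecessor
#2=f depends on [0:f]
#3=f depends on [2:f]
#4=f depends on [3:f]
#5=e depends on [1:c, 4:f]
#6=e depends on [5:e]
#7=a depends on [6:e]
#8=a depends on [7:a]
#9=e depends on [8:a]
sources: [0:f, 1:c]
N(rest) = Σ N(rest − s) over sources s of rest; N(one piece) = 1:
  size 1 → [9]=1
  size 2 → [8,9]=1
  size 3 → [7,8,9]=1
  size 4 → [6,7,8,9]=1
  size 5 → [5,6,7,8,9]=1
  size 6 → [1,5,6,7,8,9]=1  [4,5,6,7,8,9]=1
  size 7 → [1,4,5,6,7,8,9]=2  [3,4,5,6,7,8,9]=1
  size 8 → [1,3,4,5,6,7,8,9]=3  [2,3,4,5,6,7,8,9]=1
  first=0(f) contributes 4
  first=1(c) contributes 1
|[w]| = 5

5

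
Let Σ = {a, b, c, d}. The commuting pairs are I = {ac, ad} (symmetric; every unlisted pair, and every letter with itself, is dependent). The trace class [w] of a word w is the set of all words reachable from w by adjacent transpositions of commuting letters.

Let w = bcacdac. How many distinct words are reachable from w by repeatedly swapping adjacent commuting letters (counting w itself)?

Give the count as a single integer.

drop 0:b onto floor
drop 1:c onto {0:b}
drop 2:a onto {0:b}
drop 3:c onto {1:c}
drop 4:d onto {3:c}
drop 5:a onto {2:a}
drop 6:c onto {4:d}
ground layer = {0:b}
drop-orders for the pieces not yet dropped (sum over which currently-grounded one goes next):
  1 to go: {5} 1  {6} 1
  2 to go: {2,5} 1  {4,6} 1  {5,6} 2
  3 to go: {2,5,6} 3  {3,4,6} 1  {4,5,6} 3
  4 to go: {1,3,4,6} 1  {2,4,5,6} 6  {3,4,5,6} 4
  5 to go: {1,3,4,5,6} 5  {2,3,4,5,6} 10
  if 0:b drops first: 15 orders

15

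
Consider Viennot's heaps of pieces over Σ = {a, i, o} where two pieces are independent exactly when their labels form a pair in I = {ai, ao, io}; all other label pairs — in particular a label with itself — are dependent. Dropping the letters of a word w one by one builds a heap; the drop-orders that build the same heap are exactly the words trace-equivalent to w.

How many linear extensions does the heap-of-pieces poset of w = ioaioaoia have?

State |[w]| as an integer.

1680

piece 0:i — minimal
piece 1:o — minimal
piece 2:a — minimal
piece 3:i rests on {0:i}
piece 4:o rests on {1:o}
piece 5:a rests on {2:a}
piece 6:o rests on {4:o}
piece 7:i rests on {3:i}
piece 8:a rests on {5:a}
minimal pieces: {0:i, 1:o, 2:a}
ways to finish when only these pieces remain (= sum over removing one remaining piece with nothing left below it):
  1 left: {6}→1  {7}→1  {8}→1
  2 left: {3,7}→1  {4,6}→1  {5,8}→1  {6,7}→2  {6,8}→2  {7,8}→2
  3 left: {0,3,7}→1  {1,4,6}→1  {2,5,8}→1  {3,6,7}→3  {3,7,8}→3  {4,6,7}→3  {4,6,8}→3  {5,6,8}→3  {5,7,8}→3  {6,7,8}→6
  4 left: {0,3,6,7}→4  {0,3,7,8}→4  {1,4,6,7}→4  {1,4,6,8}→4  {2,5,6,8}→4  {2,5,7,8}→4  {3,4,6,7}→6  {3,5,7,8}→6  {3,6,7,8}→12  {4,5,6,8}→6  {4,6,7,8}→12  {5,6,7,8}→12
  5 left: {0,3,4,6,7}→10  {0,3,5,7,8}→10  {0,3,6,7,8}→20  {1,3,4,6,7}→10  {1,4,5,6,8}→10  {1,4,6,7,8}→20  {2,3,5,7,8}→10  {2,4,5,6,8}→10  {2,5,6,7,8}→20  {3,4,6,7,8}→30  {3,5,6,7,8}→30  {4,5,6,7,8}→30
  6 left: {0,1,3,4,6,7}→20  {0,2,3,5,7,8}→20  {0,3,4,6,7,8}→60  {0,3,5,6,7,8}→60  {1,2,4,5,6,8}→20  {1,3,4,6,7,8}→60  {1,4,5,6,7,8}→60  {2,3,5,6,7,8}→60  {2,4,5,6,7,8}→60  {3,4,5,6,7,8}→90
  7 left: {0,1,3,4,6,7,8}→140  {0,2,3,5,6,7,8}→140  {0,3,4,5,6,7,8}→210  {1,2,4,5,6,7,8}→140  {1,3,4,5,6,7,8}→210  {2,3,4,5,6,7,8}→210
  placing 0:i first → 560 extensions
  placing 1:o first → 560 extensions
  placing 2:a first → 560 extensions
total linear extensions = 1680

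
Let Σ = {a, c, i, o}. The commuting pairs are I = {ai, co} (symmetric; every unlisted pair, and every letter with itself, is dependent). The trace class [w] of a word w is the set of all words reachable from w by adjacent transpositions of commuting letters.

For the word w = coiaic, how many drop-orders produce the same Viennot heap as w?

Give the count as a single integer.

0(c) covers ∅
1(o) covers ∅
2(i) covers 0:c, 1:o
3(a) covers 0:c, 1:o
4(i) covers 2:i
5(c) covers 3:a, 4:i
floor of heap: 0:c, 1:o
completions by unplaced set U, small U first (add the entries for U minus each lowest piece of U):
  |U|=1: {5}:1
  |U|=2: {3,5}:1  {4,5}:1
  |U|=3: {2,4,5}:1  {3,4,5}:2
  |U|=4: {2,3,4,5}:3
  start at 0(c): 3
  start at 1(o): 3
sum over floor = 6

6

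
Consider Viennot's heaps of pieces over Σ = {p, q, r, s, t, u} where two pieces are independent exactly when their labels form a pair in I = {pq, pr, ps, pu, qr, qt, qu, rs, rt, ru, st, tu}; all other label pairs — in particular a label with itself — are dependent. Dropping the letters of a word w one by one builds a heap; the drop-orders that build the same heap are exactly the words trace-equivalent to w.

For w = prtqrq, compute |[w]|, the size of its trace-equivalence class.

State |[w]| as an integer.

90

0(p) covers ∅
1(r) covers ∅
2(t) covers 0:p
3(q) covers ∅
4(r) covers 1:r
5(q) covers 3:q
floor of heap: 0:p, 1:r, 3:q
completions by unplaced set U, small U first (add the entries for U minus each lowest piece of U):
  |U|=1: {2}:1  {4}:1  {5}:1
  |U|=2: {0,2}:1  {1,4}:1  {2,4}:2  {2,5}:2  {3,5}:1  {4,5}:2
  |U|=3: {0,2,4}:3  {0,2,5}:3  {1,2,4}:3  {1,4,5}:3  {2,3,5}:3  {2,4,5}:6  {3,4,5}:3
  |U|=4: {0,1,2,4}:6  {0,2,3,5}:6  {0,2,4,5}:12  {1,2,4,5}:12  {1,3,4,5}:6  {2,3,4,5}:12
  start at 0(p): 30
  start at 1(r): 30
  start at 3(q): 30
sum over floor = 90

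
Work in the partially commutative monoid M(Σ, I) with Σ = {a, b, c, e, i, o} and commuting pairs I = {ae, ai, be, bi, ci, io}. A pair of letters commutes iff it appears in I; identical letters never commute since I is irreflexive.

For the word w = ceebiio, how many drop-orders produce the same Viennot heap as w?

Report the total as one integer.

12

0(c) covers ∅
1(e) covers 0:c
2(e) covers 1:e
3(b) covers 0:c
4(i) covers 2:e
5(i) covers 4:i
6(o) covers 2:e, 3:b
floor of heap: 0:c
completions by unplaced set U, small U first (add the entries for U minus each lowest piece of U):
  |U|=1: {5}:1  {6}:1
  |U|=2: {3,6}:1  {4,5}:1  {5,6}:2
  |U|=3: {3,5,6}:3  {4,5,6}:3
  |U|=4: {2,4,5,6}:3  {3,4,5,6}:6
  |U|=5: {1,2,4,5,6}:3  {2,3,4,5,6}:9
  start at 0(c): 12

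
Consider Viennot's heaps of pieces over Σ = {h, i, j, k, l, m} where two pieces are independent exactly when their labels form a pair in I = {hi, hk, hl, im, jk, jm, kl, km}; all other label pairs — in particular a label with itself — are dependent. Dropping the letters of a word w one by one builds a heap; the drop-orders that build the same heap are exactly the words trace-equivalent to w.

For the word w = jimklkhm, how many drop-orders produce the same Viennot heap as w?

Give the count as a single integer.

82

0(j) covers ∅
1(i) covers 0:j
2(m) covers ∅
3(k) covers 1:i
4(l) covers 1:i, 2:m
5(k) covers 3:k
6(h) covers 0:j, 2:m
7(m) covers 4:l, 6:h
floor of heap: 0:j, 2:m
completions by unplaced set U, small U first (add the entries for U minus each lowest piece of U):
  |U|=1: {5}:1  {7}:1
  |U|=2: {3,5}:1  {4,7}:1  {5,7}:2  {6,7}:1
  |U|=3: {3,5,7}:3  {4,5,7}:3  {4,6,7}:2  {5,6,7}:3
  |U|=4: {2,4,6,7}:2  {3,4,5,7}:6  {3,5,6,7}:6  {4,5,6,7}:8
  |U|=5: {1,3,4,5,7}:6  {2,4,5,6,7}:10  {3,4,5,6,7}:20
  |U|=6: {1,3,4,5,6,7}:26  {2,3,4,5,6,7}:30
  start at 0(j): 56
  start at 2(m): 26
sum over floor = 82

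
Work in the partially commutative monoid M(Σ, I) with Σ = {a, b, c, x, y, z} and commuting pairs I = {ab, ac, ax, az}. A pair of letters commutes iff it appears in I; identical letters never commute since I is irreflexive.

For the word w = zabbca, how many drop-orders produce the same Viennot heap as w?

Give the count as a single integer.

drop 0:z onto floor
drop 1:a onto floor
drop 2:b onto {0:z}
drop 3:b onto {2:b}
drop 4:c onto {3:b}
drop 5:a onto {1:a}
ground layer = {0:z, 1:a}
drop-orders for the pieces not yet dropped (sum over which currently-grounded one goes next):
  1 to go: {4} 1  {5} 1
  2 to go: {1,5} 1  {3,4} 1  {4,5} 2
  3 to go: {1,4,5} 3  {2,3,4} 1  {3,4,5} 3
  4 to go: {0,2,3,4} 1  {1,3,4,5} 6  {2,3,4,5} 4
  if 0:z drops first: 10 orders
  if 1:a drops first: 5 orders
heap linearizations: 15

15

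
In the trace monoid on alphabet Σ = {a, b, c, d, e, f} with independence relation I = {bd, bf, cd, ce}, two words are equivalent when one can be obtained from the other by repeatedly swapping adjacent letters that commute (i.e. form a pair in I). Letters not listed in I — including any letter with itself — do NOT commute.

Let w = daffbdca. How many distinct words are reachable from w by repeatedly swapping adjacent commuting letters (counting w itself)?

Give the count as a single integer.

7

piece 0:d — minimal
piece 1:a rests on {0:d}
piece 2:f rests on {1:a}
piece 3:f rests on {2:f}
piece 4:b rests on {1:a}
piece 5:d rests on {3:f}
piece 6:c rests on {3:f, 4:b}
piece 7:a rests on {5:d, 6:c}
minimal pieces: {0:d}
ways to finish when only these pieces remain (= sum over removing one remaining piece with nothing left below it):
  1 left: {7}→1
  2 left: {5,7}→1  {6,7}→1
  3 left: {4,6,7}→1  {5,6,7}→2
  4 left: {3,5,6,7}→2  {4,5,6,7}→3
  5 left: {2,3,5,6,7}→2  {3,4,5,6,7}→5
  6 left: {2,3,4,5,6,7}→7
  placing 0:d first → 7 extensions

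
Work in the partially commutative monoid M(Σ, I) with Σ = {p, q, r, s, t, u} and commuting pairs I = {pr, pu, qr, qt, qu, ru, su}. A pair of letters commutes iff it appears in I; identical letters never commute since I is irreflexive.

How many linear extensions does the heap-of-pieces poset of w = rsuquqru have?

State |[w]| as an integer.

#0=r has no predecessor
#1=s depends on [0:r]
#2=u has no predecessor
#3=q depends on [1:s]
#4=u depends on [2:u]
#5=q depends on [3:q]
#6=r depends on [1:s]
#7=u depends on [4:u]
sources: [0:r, 2:u]
N(rest) = Σ N(rest − s) over sources s of rest; N(one piece) = 1:
  size 1 → [5]=1  [6]=1  [7]=1
  size 2 → [3,5]=1  [4,7]=1  [5,6]=2  [5,7]=2  [6,7]=2
  size 3 → [2,4,7]=1  [3,5,6]=3  [3,5,7]=3  [4,5,7]=3  [4,6,7]=3  [5,6,7]=6
  size 4 → [1,3,5,6]=3  [2,4,5,7]=4  [2,4,6,7]=4  [3,4,5,7]=6  [3,5,6,7]=12  [4,5,6,7]=12
  size 5 → [0,1,3,5,6]=3  [1,3,5,6,7]=15  [2,3,4,5,7]=10  [2,4,5,6,7]=20  [3,4,5,6,7]=30
  size 6 → [0,1,3,5,6,7]=18  [1,3,4,5,6,7]=45  [2,3,4,5,6,7]=60
  first=0(r) contributes 105
  first=2(u) contributes 63
|[w]| = 168

168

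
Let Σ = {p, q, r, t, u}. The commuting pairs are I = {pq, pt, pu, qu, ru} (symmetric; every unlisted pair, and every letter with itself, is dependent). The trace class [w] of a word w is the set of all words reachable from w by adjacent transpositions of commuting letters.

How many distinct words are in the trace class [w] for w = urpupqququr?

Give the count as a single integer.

piece 0:u — minimal
piece 1:r — minimal
piece 2:p rests on {1:r}
piece 3:u rests on {0:u}
piece 4:p rests on {2:p}
piece 5:q rests on {1:r}
piece 6:q rests on {5:q}
piece 7:u rests on {3:u}
piece 8:q rests on {6:q}
piece 9:u rests on {7:u}
piece 10:r rests on {4:p, 8:q}
minimal pieces: {0:u, 1:r}
ways to finish when only these pieces remain (= sum over removing one remaining piece with nothing left below it):
  1 left: {9}→1  {10}→1
  2 left: {4,10}→1  {7,9}→1  {8,10}→1  {9,10}→2
  3 left: {2,4,10}→1  {3,7,9}→1  {4,8,10}→2  {4,9,10}→3  {6,8,10}→1  {7,9,10}→3  {8,9,10}→3
  4 left: {0,3,7,9}→1  {2,4,8,10}→3  {2,4,9,10}→4  {3,7,9,10}→4  {4,6,8,10}→3  {4,7,9,10}→6  {4,8,9,10}→8  {5,6,8,10}→1  {6,8,9,10}→4  {7,8,9,10}→6
  5 left: {0,3,7,9,10}→5  {2,4,6,8,10}→6  {2,4,7,9,10}→10  {2,4,8,9,10}→15  {3,4,7,9,10}→10  {3,7,8,9,10}→10  {4,5,6,8,10}→4  {4,6,8,9,10}→15  {4,7,8,9,10}→20  {5,6,8,9,10}→5  {6,7,8,9,10}→10
  6 left: {0,3,4,7,9,10}→15  {0,3,7,8,9,10}→15  {2,3,4,7,9,10}→20  {2,4,5,6,8,10}→10  {2,4,6,8,9,10}→36  {2,4,7,8,9,10}→45  {3,4,7,8,9,10}→40  {3,6,7,8,9,10}→20  {4,5,6,8,9,10}→24  {4,6,7,8,9,10}→45  {5,6,7,8,9,10}→15
  7 left: {0,2,3,4,7,9,10}→35  {0,3,4,7,8,9,10}→70  {0,3,6,7,8,9,10}→35  {1,2,4,5,6,8,10}→10  {2,3,4,7,8,9,10}→105  {2,4,5,6,8,9,10}→70  {2,4,6,7,8,9,10}→126  {3,4,6,7,8,9,10}→105  {3,5,6,7,8,9,10}→35  {4,5,6,7,8,9,10}→84
  8 left: {0,2,3,4,7,8,9,10}→210  {0,3,4,6,7,8,9,10}→210  {0,3,5,6,7,8,9,10}→70  {1,2,4,5,6,8,9,10}→80  {2,3,4,6,7,8,9,10}→336  {2,4,5,6,7,8,9,10}→280  {3,4,5,6,7,8,9,10}→224
  9 left: {0,2,3,4,6,7,8,9,10}→756  {0,3,4,5,6,7,8,9,10}→504  {1,2,4,5,6,7,8,9,10}→360  {2,3,4,5,6,7,8,9,10}→840
  placing 0:u first → 1200 extensions
  placing 1:r first → 2100 extensions
total linear extensions = 3300

3300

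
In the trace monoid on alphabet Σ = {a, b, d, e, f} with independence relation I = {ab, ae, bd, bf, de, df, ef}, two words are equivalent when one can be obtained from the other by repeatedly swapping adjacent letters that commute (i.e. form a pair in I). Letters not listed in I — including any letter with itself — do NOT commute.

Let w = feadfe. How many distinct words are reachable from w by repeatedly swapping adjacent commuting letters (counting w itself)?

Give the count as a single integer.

30

piece 0:f — minimal
piece 1:e — minimal
piece 2:a rests on {0:f}
piece 3:d rests on {2:a}
piece 4:f rests on {2:a}
piece 5:e rests on {1:e}
minimal pieces: {0:f, 1:e}
ways to finish when only these pieces remain (= sum over removing one remaining piece with nothing left below it):
  1 left: {3}→1  {4}→1  {5}→1
  2 left: {1,5}→1  {3,4}→2  {3,5}→2  {4,5}→2
  3 left: {1,3,5}→3  {1,4,5}→3  {2,3,4}→2  {3,4,5}→6
  4 left: {0,2,3,4}→2  {1,3,4,5}→12  {2,3,4,5}→8
  placing 0:f first → 20 extensions
  placing 1:e first → 10 extensions
total linear extensions = 30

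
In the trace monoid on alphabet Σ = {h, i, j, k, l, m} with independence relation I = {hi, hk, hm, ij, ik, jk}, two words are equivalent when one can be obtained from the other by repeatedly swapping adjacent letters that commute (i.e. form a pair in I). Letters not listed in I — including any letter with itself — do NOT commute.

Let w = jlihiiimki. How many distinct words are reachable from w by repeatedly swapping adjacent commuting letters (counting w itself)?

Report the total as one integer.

16

drop 0:j onto floor
drop 1:l onto {0:j}
drop 2:i onto {1:l}
drop 3:h onto {1:l}
drop 4:i onto {2:i}
drop 5:i onto {4:i}
drop 6:i onto {5:i}
drop 7:m onto {6:i}
drop 8:k onto {7:m}
drop 9:i onto {7:m}
ground layer = {0:j}
drop-orders for the pieces not yet dropped (sum over which currently-grounded one goes next):
  1 to go: {3} 1  {8} 1  {9} 1
  2 to go: {3,8} 2  {3,9} 2  {8,9} 2
  3 to go: {3,8,9} 6  {7,8,9} 2
  4 to go: {3,7,8,9} 8  {6,7,8,9} 2
  5 to go: {3,6,7,8,9} 10  {5,6,7,8,9} 2
  6 to go: {3,5,6,7,8,9} 12  {4,5,6,7,8,9} 2
  7 to go: {2,4,5,6,7,8,9} 2  {3,4,5,6,7,8,9} 14
  8 to go: {2,3,4,5,6,7,8,9} 16
  if 0:j drops first: 16 orders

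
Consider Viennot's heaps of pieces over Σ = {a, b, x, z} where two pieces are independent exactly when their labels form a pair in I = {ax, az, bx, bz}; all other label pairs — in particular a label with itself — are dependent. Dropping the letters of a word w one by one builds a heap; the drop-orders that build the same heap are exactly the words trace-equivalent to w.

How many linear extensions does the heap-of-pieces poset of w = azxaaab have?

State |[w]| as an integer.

0(a) covers ∅
1(z) covers ∅
2(x) covers 1:z
3(a) covers 0:a
4(a) covers 3:a
5(a) covers 4:a
6(b) covers 5:a
floor of heap: 0:a, 1:z
completions by unplaced set U, small U first (add the entries for U minus each lowest piece of U):
  |U|=1: {2}:1  {6}:1
  |U|=2: {1,2}:1  {2,6}:2  {5,6}:1
  |U|=3: {1,2,6}:3  {2,5,6}:3  {4,5,6}:1
  |U|=4: {1,2,5,6}:6  {2,4,5,6}:4  {3,4,5,6}:1
  |U|=5: {0,3,4,5,6}:1  {1,2,4,5,6}:10  {2,3,4,5,6}:5
  start at 0(a): 15
  start at 1(z): 6
sum over floor = 21

21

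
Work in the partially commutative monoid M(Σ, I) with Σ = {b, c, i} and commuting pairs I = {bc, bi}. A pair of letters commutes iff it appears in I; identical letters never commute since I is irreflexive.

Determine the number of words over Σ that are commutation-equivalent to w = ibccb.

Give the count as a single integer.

piece 0:i — minimal
piece 1:b — minimal
piece 2:c rests on {0:i}
piece 3:c rests on {2:c}
piece 4:b rests on {1:b}
minimal pieces: {0:i, 1:b}
ways to finish when only these pieces remain (= sum over removing one remaining piece with nothing left below it):
  1 left: {3}→1  {4}→1
  2 left: {1,4}→1  {2,3}→1  {3,4}→2
  3 left: {0,2,3}→1  {1,3,4}→3  {2,3,4}→3
  placing 0:i first → 6 extensions
  placing 1:b first → 4 extensions
total linear extensions = 10

10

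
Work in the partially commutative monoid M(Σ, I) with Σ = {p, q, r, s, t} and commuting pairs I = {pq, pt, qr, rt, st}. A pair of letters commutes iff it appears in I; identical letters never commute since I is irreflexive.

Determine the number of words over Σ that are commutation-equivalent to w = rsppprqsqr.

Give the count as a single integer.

0(r) covers ∅
1(s) covers 0:r
2(p) covers 1:s
3(p) covers 2:p
4(p) covers 3:p
5(r) covers 4:p
6(q) covers 1:s
7(s) covers 5:r, 6:q
8(q) covers 7:s
9(r) covers 7:s
floor of heap: 0:r
completions by unplaced set U, small U first (add the entries for U minus each lowest piece of U):
  |U|=1: {8}:1  {9}:1
  |U|=2: {8,9}:2
  |U|=3: {7,8,9}:2
  |U|=4: {5,7,8,9}:2  {6,7,8,9}:2
  |U|=5: {4,5,7,8,9}:2  {5,6,7,8,9}:4
  |U|=6: {3,4,5,7,8,9}:2  {4,5,6,7,8,9}:6
  |U|=7: {2,3,4,5,7,8,9}:2  {3,4,5,6,7,8,9}:8
  |U|=8: {2,3,4,5,6,7,8,9}:10
  start at 0(r): 10

10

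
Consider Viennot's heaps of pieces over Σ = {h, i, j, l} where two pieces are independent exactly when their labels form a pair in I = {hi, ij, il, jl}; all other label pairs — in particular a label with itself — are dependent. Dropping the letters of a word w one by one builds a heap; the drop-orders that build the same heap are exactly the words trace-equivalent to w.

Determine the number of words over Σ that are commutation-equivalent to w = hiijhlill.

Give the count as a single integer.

0(h) covers ∅
1(i) covers ∅
2(i) covers 1:i
3(j) covers 0:h
4(h) covers 3:j
5(l) covers 4:h
6(i) covers 2:i
7(l) covers 5:l
8(l) covers 7:l
floor of heap: 0:h, 1:i
completions by unplaced set U, small U first (add the entries for U minus each lowest piece of U):
  |U|=1: {6}:1  {8}:1
  |U|=2: {2,6}:1  {6,8}:2  {7,8}:1
  |U|=3: {1,2,6}:1  {2,6,8}:3  {5,7,8}:1  {6,7,8}:3
  |U|=4: {1,2,6,8}:4  {2,6,7,8}:6  {4,5,7,8}:1  {5,6,7,8}:4
  |U|=5: {1,2,6,7,8}:10  {2,5,6,7,8}:10  {3,4,5,7,8}:1  {4,5,6,7,8}:5
  |U|=6: {0,3,4,5,7,8}:1  {1,2,5,6,7,8}:20  {2,4,5,6,7,8}:15  {3,4,5,6,7,8}:6
  |U|=7: {0,3,4,5,6,7,8}:7  {1,2,4,5,6,7,8}:35  {2,3,4,5,6,7,8}:21
  start at 0(h): 56
  start at 1(i): 28
sum over floor = 84

84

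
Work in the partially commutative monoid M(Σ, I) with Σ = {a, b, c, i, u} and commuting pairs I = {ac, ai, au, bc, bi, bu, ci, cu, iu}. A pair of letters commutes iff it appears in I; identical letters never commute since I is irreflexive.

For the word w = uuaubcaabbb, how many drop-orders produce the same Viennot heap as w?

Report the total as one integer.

1320

drop 0:u onto floor
drop 1:u onto {0:u}
drop 2:a onto floor
drop 3:u onto {1:u}
drop 4:b onto {2:a}
drop 5:c onto floor
drop 6:a onto {4:b}
drop 7:a onto {6:a}
drop 8:b onto {7:a}
drop 9:b onto {8:b}
drop 10:b onto {9:b}
ground layer = {0:u, 2:a, 5:c}
drop-orders for the pieces not yet dropped (sum over which currently-grounded one goes next):
  1 to go: {3} 1  {5} 1  {10} 1
  2 to go: {1,3} 1  {3,5} 2  {3,10} 2  {5,10} 2  {9,10} 1
  3 to go: {0,1,3} 1  {1,3,5} 3  {1,3,10} 3  {3,5,10} 6  {3,9,10} 3  {5,9,10} 3  {8,9,10} 1
  4 to go: {0,1,3,5} 4  {0,1,3,10} 4  {1,3,5,10} 12  {1,3,9,10} 6  {3,5,9,10} 12  {3,8,9,10} 4  {5,8,9,10} 4  {7,8,9,10} 1
  5 to go: {0,1,3,5,10} 20  {0,1,3,9,10} 10  {1,3,5,9,10} 30  {1,3,8,9,10} 10  {3,5,8,9,10} 20  {3,7,8,9,10} 5  {5,7,8,9,10} 5  {6,7,8,9,10} 1
  6 to go: {0,1,3,5,9,10} 60  {0,1,3,8,9,10} 20  {1,3,5,8,9,10} 60  {1,3,7,8,9,10} 15  {3,5,7,8,9,10} 30  {3,6,7,8,9,10} 6  {4,6,7,8,9,10} 1  {5,6,7,8,9,10} 6
  7 to go: {0,1,3,5,8,9,10} 140  {0,1,3,7,8,9,10} 35  {1,3,5,7,8,9,10} 105  {1,3,6,7,8,9,10} 21  {2,4,6,7,8,9,10} 1  {3,4,6,7,8,9,10} 7  {3,5,6,7,8,9,10} 42  {4,5,6,7,8,9,10} 7
  8 to go: {0,1,3,5,7,8,9,10} 280  {0,1,3,6,7,8,9,10} 56  {1,3,4,6,7,8,9,10} 28  {1,3,5,6,7,8,9,10} 168  {2,3,4,6,7,8,9,10} 8  {2,4,5,6,7,8,9,10} 8  {3,4,5,6,7,8,9,10} 56
  9 to go: {0,1,3,4,6,7,8,9,10} 84  {0,1,3,5,6,7,8,9,10} 504  {1,2,3,4,6,7,8,9,10} 36  {1,3,4,5,6,7,8,9,10} 252  {2,3,4,5,6,7,8,9,10} 72
  if 0:u drops first: 360 orders
  if 2:a drops first: 840 orders
  if 5:c drops first: 120 orders
heap linearizations: 1320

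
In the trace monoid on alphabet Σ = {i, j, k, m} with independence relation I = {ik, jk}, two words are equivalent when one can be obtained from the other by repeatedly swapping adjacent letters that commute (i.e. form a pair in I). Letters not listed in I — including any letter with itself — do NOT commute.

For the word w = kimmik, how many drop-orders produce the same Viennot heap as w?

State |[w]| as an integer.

4

#0=k has no predecessor
#1=i has no predecessor
#2=m depends on [0:k, 1:i]
#3=m depends on [2:m]
#4=i depends on [3:m]
#5=k depends on [3:m]
sources: [0:k, 1:i]
N(rest) = Σ N(rest − s) over sources s of rest; N(one piece) = 1:
  size 1 → [4]=1  [5]=1
  size 2 → [4,5]=2
  size 3 → [3,4,5]=2
  size 4 → [2,3,4,5]=2
  first=0(k) contributes 2
  first=1(i) contributes 2
|[w]| = 4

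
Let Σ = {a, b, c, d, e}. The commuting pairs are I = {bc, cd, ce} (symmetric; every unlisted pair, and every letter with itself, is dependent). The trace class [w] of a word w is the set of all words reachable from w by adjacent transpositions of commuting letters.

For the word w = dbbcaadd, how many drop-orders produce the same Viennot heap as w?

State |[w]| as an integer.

4

piece 0:d — minimal
piece 1:b rests on {0:d}
piece 2:b rests on {1:b}
piece 3:c — minimal
piece 4:a rests on {2:b, 3:c}
piece 5:a rests on {4:a}
piece 6:d rests on {5:a}
piece 7:d rests on {6:d}
minimal pieces: {0:d, 3:c}
ways to finish when only these pieces remain (= sum over removing one remaining piece with nothing left below it):
  1 left: {7}→1
  2 left: {6,7}→1
  3 left: {5,6,7}→1
  4 left: {4,5,6,7}→1
  5 left: {2,4,5,6,7}→1  {3,4,5,6,7}→1
  6 left: {1,2,4,5,6,7}→1  {2,3,4,5,6,7}→2
  placing 0:d first → 3 extensions
  placing 3:c first → 1 extensions
total linear extensions = 4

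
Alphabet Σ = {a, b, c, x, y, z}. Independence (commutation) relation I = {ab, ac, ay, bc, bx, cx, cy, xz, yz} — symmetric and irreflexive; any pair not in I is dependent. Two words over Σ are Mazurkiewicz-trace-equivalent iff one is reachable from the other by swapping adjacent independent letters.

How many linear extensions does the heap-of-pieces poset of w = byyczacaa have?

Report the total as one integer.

196

#0=b has no predecessor
#1=y depends on [0:b]
#2=y depends on [1:y]
#3=c has no predecessor
#4=z depends on [0:b, 3:c]
#5=a depends on [4:z]
#6=c depends on [4:z]
#7=a depends on [5:a]
#8=a depends on [7:a]
sources: [0:b, 3:c]
N(rest) = Σ N(rest − s) over sources s of rest; N(one piece) = 1:
  size 1 → [2]=1  [6]=1  [8]=1
  size 2 → [1,2]=1  [2,6]=2  [2,8]=2  [6,8]=2  [7,8]=1
  size 3 → [1,2,6]=3  [1,2,8]=3  [2,6,8]=6  [2,7,8]=3  [5,7,8]=1  [6,7,8]=3
  size 4 → [1,2,6,8]=12  [1,2,7,8]=6  [2,5,7,8]=4  [2,6,7,8]=12  [5,6,7,8]=4
  size 5 → [1,2,5,7,8]=10  [1,2,6,7,8]=30  [2,5,6,7,8]=20  [4,5,6,7,8]=4
  size 6 → [1,2,5,6,7,8]=60  [2,4,5,6,7,8]=24  [3,4,5,6,7,8]=4
  size 7 → [1,2,4,5,6,7,8]=84  [2,3,4,5,6,7,8]=28
  first=0(b) contributes 112
  first=3(c) contributes 84
|[w]| = 196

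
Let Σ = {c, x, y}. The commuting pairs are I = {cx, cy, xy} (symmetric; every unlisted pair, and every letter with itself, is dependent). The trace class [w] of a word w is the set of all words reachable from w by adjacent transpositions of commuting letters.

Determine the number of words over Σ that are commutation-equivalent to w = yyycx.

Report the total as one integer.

20

piece 0:y — minimal
piece 1:y rests on {0:y}
piece 2:y rests on {1:y}
piece 3:c — minimal
piece 4:x — minimal
minimal pieces: {0:y, 3:c, 4:x}
ways to finish when only these pieces remain (= sum over removing one remaining piece with nothing left below it):
  1 left: {2}→1  {3}→1  {4}→1
  2 left: {1,2}→1  {2,3}→2  {2,4}→2  {3,4}→2
  3 left: {0,1,2}→1  {1,2,3}→3  {1,2,4}→3  {2,3,4}→6
  placing 0:y first → 12 extensions
  placing 3:c first → 4 extensions
  placing 4:x first → 4 extensions
total linear extensions = 20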